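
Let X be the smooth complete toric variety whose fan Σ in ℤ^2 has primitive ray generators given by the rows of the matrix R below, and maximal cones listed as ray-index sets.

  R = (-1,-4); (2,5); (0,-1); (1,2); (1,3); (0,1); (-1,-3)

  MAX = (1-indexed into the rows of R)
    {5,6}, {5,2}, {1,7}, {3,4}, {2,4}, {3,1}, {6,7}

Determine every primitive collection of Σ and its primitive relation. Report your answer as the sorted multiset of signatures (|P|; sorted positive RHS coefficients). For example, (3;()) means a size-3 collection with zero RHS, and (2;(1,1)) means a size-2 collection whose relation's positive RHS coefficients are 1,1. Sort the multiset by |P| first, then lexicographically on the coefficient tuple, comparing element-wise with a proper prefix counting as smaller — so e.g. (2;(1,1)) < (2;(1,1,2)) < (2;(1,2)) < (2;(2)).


|primitive collections| = 14. Relations:

  • {3,6}:  v_{3} + v_{6} = 0  →  sig = (2;())
  • {5,7}:  v_{5} + v_{7} = 0  →  sig = (2;())
  • {1,5}:  v_{1} + v_{5} = v_{3}  →  sig = (2;(1))
  • {1,6}:  v_{1} + v_{6} = v_{7}  →  sig = (2;(1))
  • {2,7}:  v_{2} + v_{7} = v_{4}  →  sig = (2;(1))
  • {3,5}:  v_{3} + v_{5} = v_{4}  →  sig = (2;(1))
  • {3,7}:  v_{3} + v_{7} = v_{1}  →  sig = (2;(1))
  • {4,5}:  v_{4} + v_{5} = v_{2}  →  sig = (2;(1))
  • {4,6}:  v_{4} + v_{6} = v_{5}  →  sig = (2;(1))
  • {4,7}:  v_{4} + v_{7} = v_{3}  →  sig = (2;(1))
  • {1,2}:  v_{1} + v_{2} = v_{3} + v_{4}  →  sig = (2;(1,1))
  • {1,4}:  v_{1} + v_{4} = 2·v_{3}  →  sig = (2;(2))
  • {2,3}:  v_{2} + v_{3} = 2·v_{4}  →  sig = (2;(2))
  • {2,6}:  v_{2} + v_{6} = 2·v_{5}  →  sig = (2;(2))

Signatures (|P|; sorted positive RHS coefficients), sorted:
{ (2;()) ×2,  (2;(1)) ×8,  (2;(1,1)),  (2;(2)) ×3 }


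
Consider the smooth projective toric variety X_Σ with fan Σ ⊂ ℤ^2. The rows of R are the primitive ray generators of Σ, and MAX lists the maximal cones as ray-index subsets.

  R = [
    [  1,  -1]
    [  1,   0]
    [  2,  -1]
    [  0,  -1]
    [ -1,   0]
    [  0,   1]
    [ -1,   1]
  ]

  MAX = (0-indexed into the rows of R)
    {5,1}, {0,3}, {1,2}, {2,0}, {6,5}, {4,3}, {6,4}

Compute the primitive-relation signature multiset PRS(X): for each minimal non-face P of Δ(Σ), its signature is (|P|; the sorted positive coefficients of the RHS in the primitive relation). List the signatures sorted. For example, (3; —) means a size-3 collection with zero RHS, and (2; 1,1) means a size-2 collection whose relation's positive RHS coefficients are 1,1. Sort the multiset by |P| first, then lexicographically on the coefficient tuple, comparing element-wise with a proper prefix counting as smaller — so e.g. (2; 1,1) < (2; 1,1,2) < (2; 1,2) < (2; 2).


14 collections generate NE(X_Σ); each relation:

  • {0,6}:  v_{0} + v_{6} = 0  so sig = (2; —)
  • {1,4}:  v_{1} + v_{4} = 0  so sig = (2; —)
  • {3,5}:  v_{3} + v_{5} = 0  so sig = (2; —)
  • {0,1}:  v_{0} + v_{1} = v_{2}  so sig = (2; 1)
  • {0,4}:  v_{0} + v_{4} = v_{3}  so sig = (2; 1)
  • {0,5}:  v_{0} + v_{5} = v_{1}  so sig = (2; 1)
  • {1,3}:  v_{1} + v_{3} = v_{0}  so sig = (2; 1)
  • {1,6}:  v_{1} + v_{6} = v_{5}  so sig = (2; 1)
  • {2,4}:  v_{2} + v_{4} = v_{0}  so sig = (2; 1)
  • {2,6}:  v_{2} + v_{6} = v_{1}  so sig = (2; 1)
  • {3,6}:  v_{3} + v_{6} = v_{4}  so sig = (2; 1)
  • {4,5}:  v_{4} + v_{5} = v_{6}  so sig = (2; 1)
  • {2,3}:  v_{2} + v_{3} = 2·v_{0}  so sig = (2; 2)
  • {2,5}:  v_{2} + v_{5} = 2·v_{1}  so sig = (2; 2)

Sorted signature multiset PRS(X):
[(2; —), (2; —), (2; —), (2; 1), (2; 1), (2; 1), (2; 1), (2; 1), (2; 1), (2; 1), (2; 1), (2; 1), (2; 2), (2; 2)]


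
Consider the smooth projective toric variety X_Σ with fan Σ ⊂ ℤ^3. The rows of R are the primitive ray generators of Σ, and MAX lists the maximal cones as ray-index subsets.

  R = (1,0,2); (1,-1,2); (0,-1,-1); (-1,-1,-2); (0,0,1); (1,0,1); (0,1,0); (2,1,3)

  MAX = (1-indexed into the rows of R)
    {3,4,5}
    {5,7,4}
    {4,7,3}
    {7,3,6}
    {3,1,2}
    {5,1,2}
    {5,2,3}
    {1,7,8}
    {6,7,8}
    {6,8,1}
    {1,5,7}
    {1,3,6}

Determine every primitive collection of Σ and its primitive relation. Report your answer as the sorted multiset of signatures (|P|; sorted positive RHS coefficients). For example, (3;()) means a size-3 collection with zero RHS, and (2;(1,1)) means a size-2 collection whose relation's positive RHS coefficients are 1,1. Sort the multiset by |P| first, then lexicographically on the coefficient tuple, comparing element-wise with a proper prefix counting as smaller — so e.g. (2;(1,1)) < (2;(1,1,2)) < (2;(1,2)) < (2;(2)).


Primitive collections (14):

  {2,7}:  v_{2} + v_{7} = v_{1}  ⇒ sig = (2;(1))
  {4,6}:  v_{4} + v_{6} = v_{3}  ⇒ sig = (2;(1))
  {4,8}:  v_{4} + v_{8} = v_{6}  ⇒ sig = (2;(1))
  {5,6}:  v_{5} + v_{6} = v_{1}  ⇒ sig = (2;(1))
  {1,4}:  v_{1} + v_{4} = v_{3} + v_{5}  ⇒ sig = (2;(1,1))
  {2,6}:  v_{2} + v_{6} = 2·v_{1} + v_{3}  ⇒ sig = (2;(1,2))
  {2,8}:  v_{2} + v_{8} = 2·v_{1} + v_{6}  ⇒ sig = (2;(1,2))
  {5,8}:  v_{5} + v_{8} = 2·v_{1} + v_{7}  ⇒ sig = (2;(1,2))
  {3,8}:  v_{3} + v_{8} = 2·v_{6}  ⇒ sig = (2;(2))
  {2,4}:  v_{2} + v_{4} = 2·v_{3} + 2·v_{5}  ⇒ sig = (2;(2,2))
  {3,5,7}:  v_{3} + v_{5} + v_{7} = 0  ⇒ sig = (3;())
  {1,3,5}:  v_{1} + v_{3} + v_{5} = v_{2}  ⇒ sig = (3;(1))
  {1,3,7}:  v_{1} + v_{3} + v_{7} = v_{6}  ⇒ sig = (3;(1))
  {1,6,7}:  v_{1} + v_{6} + v_{7} = v_{8}  ⇒ sig = (3;(1))

so the primitive-relation signature multiset is
    (2;(1))
    (2;(1))
    (2;(1))
    (2;(1))
    (2;(1,1))
    (2;(1,2))
    (2;(1,2))
    (2;(1,2))
    (2;(2))
    (2;(2,2))
    (3;())
    (3;(1))
    (3;(1))
    (3;(1))


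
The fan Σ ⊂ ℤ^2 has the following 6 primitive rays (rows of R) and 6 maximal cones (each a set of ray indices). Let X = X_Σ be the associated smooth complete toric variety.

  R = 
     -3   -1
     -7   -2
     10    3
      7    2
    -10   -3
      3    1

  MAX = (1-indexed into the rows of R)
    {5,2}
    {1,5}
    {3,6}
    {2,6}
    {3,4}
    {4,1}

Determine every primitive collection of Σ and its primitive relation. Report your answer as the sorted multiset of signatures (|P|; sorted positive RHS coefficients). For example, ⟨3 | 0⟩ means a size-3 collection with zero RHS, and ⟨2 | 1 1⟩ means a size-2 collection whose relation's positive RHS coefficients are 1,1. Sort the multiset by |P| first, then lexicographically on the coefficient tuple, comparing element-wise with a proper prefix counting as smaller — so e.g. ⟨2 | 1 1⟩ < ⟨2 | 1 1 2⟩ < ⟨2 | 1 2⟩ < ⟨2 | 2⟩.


Σ has 9 primitive collections:

  {1,6}:  v_{1} + v_{6} = 0 ; sig = ⟨2 | 0⟩
  {2,4}:  v_{2} + v_{4} = 0 ; sig = ⟨2 | 0⟩
  {3,5}:  v_{3} + v_{5} = 0 ; sig = ⟨2 | 0⟩
  {1,2}:  v_{1} + v_{2} = v_{5} ; sig = ⟨2 | 1⟩
  {1,3}:  v_{1} + v_{3} = v_{4} ; sig = ⟨2 | 1⟩
  {2,3}:  v_{2} + v_{3} = v_{6} ; sig = ⟨2 | 1⟩
  {4,5}:  v_{4} + v_{5} = v_{1} ; sig = ⟨2 | 1⟩
  {4,6}:  v_{4} + v_{6} = v_{3} ; sig = ⟨2 | 1⟩
  {5,6}:  v_{5} + v_{6} = v_{2} ; sig = ⟨2 | 1⟩

Signatures (|P|; sorted positive RHS coefficients), sorted:
    |P|=2: 9 collections, coeffs (), (), (), (1), (1), (1), (1), (1), (1)


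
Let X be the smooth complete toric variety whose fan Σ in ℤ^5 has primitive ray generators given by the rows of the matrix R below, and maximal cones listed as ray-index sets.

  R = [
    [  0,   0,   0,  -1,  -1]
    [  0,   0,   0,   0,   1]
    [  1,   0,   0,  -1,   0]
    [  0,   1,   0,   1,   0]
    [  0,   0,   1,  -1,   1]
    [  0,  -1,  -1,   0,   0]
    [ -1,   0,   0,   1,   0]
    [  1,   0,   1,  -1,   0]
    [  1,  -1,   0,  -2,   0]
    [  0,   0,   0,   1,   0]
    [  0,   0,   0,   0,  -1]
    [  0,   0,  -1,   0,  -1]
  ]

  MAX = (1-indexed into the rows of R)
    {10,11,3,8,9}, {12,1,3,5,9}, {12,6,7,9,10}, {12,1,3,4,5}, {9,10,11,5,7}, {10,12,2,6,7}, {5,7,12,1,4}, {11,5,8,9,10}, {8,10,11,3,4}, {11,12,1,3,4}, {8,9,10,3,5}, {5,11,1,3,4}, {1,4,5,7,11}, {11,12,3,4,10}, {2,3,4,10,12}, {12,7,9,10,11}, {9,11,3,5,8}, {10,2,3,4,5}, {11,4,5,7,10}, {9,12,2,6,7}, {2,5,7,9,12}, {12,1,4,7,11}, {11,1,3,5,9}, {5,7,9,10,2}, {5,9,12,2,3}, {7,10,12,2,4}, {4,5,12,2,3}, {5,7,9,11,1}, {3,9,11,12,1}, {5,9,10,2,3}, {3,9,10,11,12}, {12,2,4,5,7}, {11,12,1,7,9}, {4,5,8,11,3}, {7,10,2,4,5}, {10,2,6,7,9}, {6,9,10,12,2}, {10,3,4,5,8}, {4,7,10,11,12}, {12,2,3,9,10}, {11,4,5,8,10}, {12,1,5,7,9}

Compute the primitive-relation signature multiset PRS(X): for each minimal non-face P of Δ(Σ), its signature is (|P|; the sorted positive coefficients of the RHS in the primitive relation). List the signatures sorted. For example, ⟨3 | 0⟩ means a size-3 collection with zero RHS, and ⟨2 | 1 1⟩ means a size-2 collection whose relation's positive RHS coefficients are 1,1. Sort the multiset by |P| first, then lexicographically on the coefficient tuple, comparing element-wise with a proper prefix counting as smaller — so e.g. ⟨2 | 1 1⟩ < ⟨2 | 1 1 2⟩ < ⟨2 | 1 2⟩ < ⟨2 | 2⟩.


19 minimal non-faces of Δ(Σ) (on 12 rays):

  P={2,11}:  v_{2} + v_{11} = 0  ⟹  sig = ⟨2 | 0⟩
  P={3,7}:  v_{3} + v_{7} = 0  ⟹  sig = ⟨2 | 0⟩
  P={1,10}:  v_{1} + v_{10} = v_{11}  ⟹  sig = ⟨2 | 1⟩
  P={4,9}:  v_{4} + v_{9} = v_{3}  ⟹  sig = ⟨2 | 1⟩
  P={1,2}:  v_{1} + v_{2} = v_{5} + v_{12}  ⟹  sig = ⟨2 | 1 1⟩
  P={6,8}:  v_{6} + v_{8} = v_{9} + v_{10}  ⟹  sig = ⟨2 | 1 1⟩
  P={8,12}:  v_{8} + v_{12} = v_{3} + v_{11}  ⟹  sig = ⟨2 | 1 1⟩
  P={1,6}:  v_{1} + v_{6} = v_{7} + v_{9} + v_{12}  ⟹  sig = ⟨2 | 1 1 1⟩
  P={2,8}:  v_{2} + v_{8} = v_{3} + v_{5} + v_{10}  ⟹  sig = ⟨2 | 1 1 1⟩
  P={4,6}:  v_{4} + v_{6} = v_{2} + v_{10} + v_{12}  ⟹  sig = ⟨2 | 1 1 1⟩
  P={5,6}:  v_{5} + v_{6} = v_{2} + v_{7} + v_{9}  ⟹  sig = ⟨2 | 1 1 1⟩
  P={7,8}:  v_{7} + v_{8} = v_{5} + v_{10} + v_{11}  ⟹  sig = ⟨2 | 1 1 1⟩
  P={3,6}:  v_{3} + v_{6} = v_{2} + v_{9} + v_{10} + v_{12}  ⟹  sig = ⟨2 | 1 1 1 1⟩
  P={6,11}:  v_{6} + v_{11} = v_{7} + v_{9} + v_{10} + v_{12}  ⟹  sig = ⟨2 | 1 1 1 1⟩
  P={1,8}:  v_{1} + v_{8} = v_{3} + v_{5} + 2·v_{11}  ⟹  sig = ⟨2 | 1 1 2⟩
  P={5,10,12}:  v_{5} + v_{10} + v_{12} = 0  ⟹  sig = ⟨3 | 0⟩
  P={5,11,12}:  v_{5} + v_{11} + v_{12} = v_{1}  ⟹  sig = ⟨3 | 1⟩
  P={3,5,10,11}:  v_{3} + v_{5} + v_{10} + v_{11} = v_{8}  ⟹  sig = ⟨4 | 1⟩
  P={2,7,9,10,12}:  v_{2} + v_{7} + v_{9} + v_{10} + v_{12} = v_{6}  ⟹  sig = ⟨5 | 1⟩

so the primitive-relation signature multiset is
    |P|=2: 15 collections, coeffs (), (), (1), (1), (1,1), (1,1), (1,1), (1,1,1), (1,1,1), (1,1,1), (1,1,1), (1,1,1), (1,1,1,1), (1,1,1,1), (1,1,2)
    |P|=3: 2 collections, coeffs (), (1)
    |P|=4: 1 collection, coeffs (1)
    |P|=5: 1 collection, coeffs (1)


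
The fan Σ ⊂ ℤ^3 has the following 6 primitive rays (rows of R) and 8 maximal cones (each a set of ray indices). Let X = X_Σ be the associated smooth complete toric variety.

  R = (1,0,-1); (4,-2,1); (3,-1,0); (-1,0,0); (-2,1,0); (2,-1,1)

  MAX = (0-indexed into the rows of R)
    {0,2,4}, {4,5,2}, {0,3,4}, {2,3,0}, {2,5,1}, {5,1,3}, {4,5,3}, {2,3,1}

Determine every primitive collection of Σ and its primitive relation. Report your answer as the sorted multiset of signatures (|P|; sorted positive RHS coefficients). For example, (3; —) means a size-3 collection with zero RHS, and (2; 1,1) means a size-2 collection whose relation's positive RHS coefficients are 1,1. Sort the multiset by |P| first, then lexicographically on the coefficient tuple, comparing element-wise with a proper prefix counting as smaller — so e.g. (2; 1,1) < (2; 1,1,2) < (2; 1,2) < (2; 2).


5 collections generate NE(X_Σ); each relation:

  P={0,5}:  v_{0} + v_{5} = v_{2}  ⟹  sig = (2; 1)
  P={1,4}:  v_{1} + v_{4} = v_{5}  ⟹  sig = (2; 1)
  P={0,1}:  v_{0} + v_{1} = 2·v_{2} + v_{3}  ⟹  sig = (2; 1,2)
  P={2,3,4}:  v_{2} + v_{3} + v_{4} = 0  ⟹  sig = (3; —)
  P={2,3,5}:  v_{2} + v_{3} + v_{5} = v_{1}  ⟹  sig = (3; 1)

Signatures (|P|; sorted positive RHS coefficients), sorted:
    |P|=2: 3 collections, coeffs (1), (1), (1,2)
    |P|=3: 2 collections, coeffs (), (1)


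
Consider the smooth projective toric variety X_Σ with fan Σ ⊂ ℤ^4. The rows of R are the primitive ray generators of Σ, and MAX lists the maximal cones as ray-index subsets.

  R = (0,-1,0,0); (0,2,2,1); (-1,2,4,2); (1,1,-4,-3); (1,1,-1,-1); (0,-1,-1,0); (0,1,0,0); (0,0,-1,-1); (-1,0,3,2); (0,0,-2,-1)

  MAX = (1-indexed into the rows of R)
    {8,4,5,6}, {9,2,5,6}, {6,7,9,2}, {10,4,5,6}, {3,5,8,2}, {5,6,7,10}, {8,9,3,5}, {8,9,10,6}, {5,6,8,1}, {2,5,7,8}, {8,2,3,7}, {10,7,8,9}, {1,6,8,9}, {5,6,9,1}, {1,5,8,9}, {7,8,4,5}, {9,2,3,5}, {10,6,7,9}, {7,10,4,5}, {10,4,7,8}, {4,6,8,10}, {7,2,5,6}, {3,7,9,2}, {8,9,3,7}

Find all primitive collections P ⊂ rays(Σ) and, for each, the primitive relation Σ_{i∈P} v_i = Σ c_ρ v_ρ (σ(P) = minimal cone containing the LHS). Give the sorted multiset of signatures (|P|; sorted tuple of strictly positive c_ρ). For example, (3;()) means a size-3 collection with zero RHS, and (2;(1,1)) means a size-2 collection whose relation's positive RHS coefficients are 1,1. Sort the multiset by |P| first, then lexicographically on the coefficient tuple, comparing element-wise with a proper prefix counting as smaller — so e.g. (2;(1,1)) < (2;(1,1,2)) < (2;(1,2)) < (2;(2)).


Minimal non-faces — 20 found among 10 rays, 24 max cones:

  {1,7}:  v_{1} + v_{7} = 0  →  sig = (2;())
  {1,2}:  v_{1} + v_{2} = v_{5} + v_{9}  →  sig = (2;(1,1))
  {1,10}:  v_{1} + v_{10} = v_{6} + v_{8}  →  sig = (2;(1,1))
  {3,6}:  v_{3} + v_{6} = v_{7} + v_{9}  →  sig = (2;(1,1))
  {4,9}:  v_{4} + v_{9} = v_{7} + v_{8}  →  sig = (2;(1,1))
  {1,3}:  v_{1} + v_{3} = v_{5} + v_{8} + 2·v_{9}  →  sig = (2;(1,1,2))
  {1,4}:  v_{1} + v_{4} = v_{5} + v_{6} + 2·v_{8}  →  sig = (2;(1,1,2))
  {2,4}:  v_{2} + v_{4} = v_{5} + 2·v_{7} + v_{8}  →  sig = (2;(1,1,2))
  {3,4}:  v_{3} + v_{4} = v_{2} + v_{7} + 2·v_{8}  →  sig = (2;(1,1,2))
  {3,10}:  v_{3} + v_{10} = 2·v_{7} + v_{8} + v_{9}  →  sig = (2;(1,1,2))
  {2,10}:  v_{2} + v_{10} = 2·v_{7}  →  sig = (2;(2))
  {2,6,8}:  v_{2} + v_{6} + v_{8} = v_{7}  →  sig = (3;(1))
  {2,8,9}:  v_{2} + v_{8} + v_{9} = v_{3}  →  sig = (3;(1))
  {5,7,9}:  v_{5} + v_{7} + v_{9} = v_{2}  →  sig = (3;(1))
  {5,8,10}:  v_{5} + v_{8} + v_{10} = v_{4}  →  sig = (3;(1))
  {5,9,10}:  v_{5} + v_{9} + v_{10} = v_{7}  →  sig = (3;(1))
  {6,7,8}:  v_{6} + v_{7} + v_{8} = v_{10}  →  sig = (3;(1))
  {3,5,7}:  v_{3} + v_{5} + v_{7} = 2·v_{2} + v_{8}  →  sig = (3;(1,2))
  {4,6,7}:  v_{4} + v_{6} + v_{7} = v_{5} + 2·v_{10}  →  sig = (3;(1,2))
  {5,6,8,9}:  v_{5} + v_{6} + v_{8} + v_{9} = 0  →  sig = (4;())

Hence PRS(X_Σ) =
    |P|=2: 11 collections, coeffs (), (1,1), (1,1), (1,1), (1,1), (1,1,2), (1,1,2), (1,1,2), (1,1,2), (1,1,2), (2)
    |P|=3: 8 collections, coeffs (1), (1), (1), (1), (1), (1), (1,2), (1,2)
    |P|=4: 1 collection, coeffs ()


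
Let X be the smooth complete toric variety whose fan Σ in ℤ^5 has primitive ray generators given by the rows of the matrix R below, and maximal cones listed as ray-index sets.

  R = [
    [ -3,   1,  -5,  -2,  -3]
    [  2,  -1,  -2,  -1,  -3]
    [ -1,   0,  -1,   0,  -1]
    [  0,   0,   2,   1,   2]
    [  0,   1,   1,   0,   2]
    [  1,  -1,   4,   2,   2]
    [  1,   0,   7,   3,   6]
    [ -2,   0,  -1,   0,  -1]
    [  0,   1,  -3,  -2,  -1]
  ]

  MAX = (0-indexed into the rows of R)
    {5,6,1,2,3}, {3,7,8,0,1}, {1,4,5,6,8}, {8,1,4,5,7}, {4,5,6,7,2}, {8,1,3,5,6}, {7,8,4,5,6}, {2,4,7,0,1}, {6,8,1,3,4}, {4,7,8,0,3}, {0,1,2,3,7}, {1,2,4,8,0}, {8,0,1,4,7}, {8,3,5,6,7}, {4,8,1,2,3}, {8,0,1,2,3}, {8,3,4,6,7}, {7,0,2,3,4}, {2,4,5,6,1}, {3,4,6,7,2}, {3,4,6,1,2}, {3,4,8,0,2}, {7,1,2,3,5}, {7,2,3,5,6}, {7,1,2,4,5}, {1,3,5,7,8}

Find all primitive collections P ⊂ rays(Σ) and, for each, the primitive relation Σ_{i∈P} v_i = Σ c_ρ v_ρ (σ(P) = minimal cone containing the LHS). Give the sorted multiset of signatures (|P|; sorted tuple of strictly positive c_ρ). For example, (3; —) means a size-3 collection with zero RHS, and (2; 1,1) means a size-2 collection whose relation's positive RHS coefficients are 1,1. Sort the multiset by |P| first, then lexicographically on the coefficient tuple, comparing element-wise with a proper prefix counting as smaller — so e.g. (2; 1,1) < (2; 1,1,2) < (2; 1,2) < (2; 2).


|primitive collections| = 9. Relations:

  {0,5}:  v_{0} + v_{5} = v_{7} ; sig = (2; 1)
  {0,6}:  v_{0} + v_{6} = v_{3} + v_{4} + v_{7} ; sig = (2; 1,1,1)
  {2,5,8}:  v_{2} + v_{5} + v_{8} = 0 ; sig = (3; —)
  {1,6,7}:  v_{1} + v_{6} + v_{7} = v_{5} ; sig = (3; 1)
  {2,7,8}:  v_{2} + v_{7} + v_{8} = v_{0} ; sig = (3; 1)
  {3,4,5}:  v_{3} + v_{4} + v_{5} = v_{6} ; sig = (3; 1)
  {2,6,8}:  v_{2} + v_{6} + v_{8} = v_{3} + v_{4} ; sig = (3; 1,1)
  {1,3,4,7}:  v_{1} + v_{3} + v_{4} + v_{7} = 0 ; sig = (4; —)
  {0,1,3,4}:  v_{0} + v_{1} + v_{3} + v_{4} = v_{2} + v_{8} ; sig = (4; 1,1)

Signatures (|P|; sorted positive RHS coefficients), sorted:
[(2; 1), (2; 1,1,1), (3; —), (3; 1), (3; 1), (3; 1), (3; 1,1), (4; —), (4; 1,1)]


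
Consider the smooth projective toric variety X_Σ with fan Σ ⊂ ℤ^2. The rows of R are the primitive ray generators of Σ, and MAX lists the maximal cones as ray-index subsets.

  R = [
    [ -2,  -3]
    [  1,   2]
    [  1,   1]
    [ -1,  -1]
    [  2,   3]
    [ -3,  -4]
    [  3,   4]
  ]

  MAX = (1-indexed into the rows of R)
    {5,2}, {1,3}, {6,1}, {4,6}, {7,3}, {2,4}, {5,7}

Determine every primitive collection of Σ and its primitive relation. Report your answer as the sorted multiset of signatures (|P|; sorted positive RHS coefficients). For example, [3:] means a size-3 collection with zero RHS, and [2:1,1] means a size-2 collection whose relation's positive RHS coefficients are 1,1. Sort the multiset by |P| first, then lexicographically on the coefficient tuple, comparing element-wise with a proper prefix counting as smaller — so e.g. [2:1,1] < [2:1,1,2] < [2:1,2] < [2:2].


14 collections generate NE(X_Σ); each relation:

  P = {1,5}:  v_{1} + v_{5} = 0  ⟹  sig = [2:]
  P = {3,4}:  v_{3} + v_{4} = 0  ⟹  sig = [2:]
  P = {6,7}:  v_{6} + v_{7} = 0  ⟹  sig = [2:]
  P = {1,2}:  v_{1} + v_{2} = v_{4}  ⟹  sig = [2:1]
  P = {1,4}:  v_{1} + v_{4} = v_{6}  ⟹  sig = [2:1]
  P = {1,7}:  v_{1} + v_{7} = v_{3}  ⟹  sig = [2:1]
  P = {2,3}:  v_{2} + v_{3} = v_{5}  ⟹  sig = [2:1]
  P = {3,5}:  v_{3} + v_{5} = v_{7}  ⟹  sig = [2:1]
  P = {3,6}:  v_{3} + v_{6} = v_{1}  ⟹  sig = [2:1]
  P = {4,5}:  v_{4} + v_{5} = v_{2}  ⟹  sig = [2:1]
  P = {4,7}:  v_{4} + v_{7} = v_{5}  ⟹  sig = [2:1]
  P = {5,6}:  v_{5} + v_{6} = v_{4}  ⟹  sig = [2:1]
  P = {2,6}:  v_{2} + v_{6} = 2·v_{4}  ⟹  sig = [2:2]
  P = {2,7}:  v_{2} + v_{7} = 2·v_{5}  ⟹  sig = [2:2]

so the primitive-relation signature multiset is
[[2:], [2:], [2:], [2:1], [2:1], [2:1], [2:1], [2:1], [2:1], [2:1], [2:1], [2:1], [2:2], [2:2]]


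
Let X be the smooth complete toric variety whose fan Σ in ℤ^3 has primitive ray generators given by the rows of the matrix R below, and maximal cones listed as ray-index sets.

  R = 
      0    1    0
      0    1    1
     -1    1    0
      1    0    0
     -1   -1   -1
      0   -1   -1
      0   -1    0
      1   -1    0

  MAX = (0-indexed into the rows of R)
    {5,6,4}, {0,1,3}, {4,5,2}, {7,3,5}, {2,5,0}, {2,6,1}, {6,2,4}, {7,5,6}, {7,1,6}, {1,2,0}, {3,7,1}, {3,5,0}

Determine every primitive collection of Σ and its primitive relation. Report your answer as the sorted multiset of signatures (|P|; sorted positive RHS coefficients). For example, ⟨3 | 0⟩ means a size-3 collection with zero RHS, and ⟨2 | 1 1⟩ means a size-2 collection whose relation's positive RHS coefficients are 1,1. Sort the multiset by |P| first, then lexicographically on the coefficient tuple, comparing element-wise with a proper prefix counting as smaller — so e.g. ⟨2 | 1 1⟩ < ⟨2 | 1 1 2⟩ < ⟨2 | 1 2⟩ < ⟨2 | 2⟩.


The 11 primitive collections of Σ (r=8, n=3):

  P = {0,6}:  v_{0} + v_{6} = 0  so sig = ⟨2 | 0⟩
  P = {1,5}:  v_{1} + v_{5} = 0  so sig = ⟨2 | 0⟩
  P = {2,7}:  v_{2} + v_{7} = 0  so sig = ⟨2 | 0⟩
  P = {0,7}:  v_{0} + v_{7} = v_{3}  so sig = ⟨2 | 1⟩
  P = {2,3}:  v_{2} + v_{3} = v_{0}  so sig = ⟨2 | 1⟩
  P = {3,4}:  v_{3} + v_{4} = v_{5}  so sig = ⟨2 | 1⟩
  P = {3,6}:  v_{3} + v_{6} = v_{7}  so sig = ⟨2 | 1⟩
  P = {0,4}:  v_{0} + v_{4} = v_{2} + v_{5}  so sig = ⟨2 | 1 1⟩
  P = {1,4}:  v_{1} + v_{4} = v_{2} + v_{6}  so sig = ⟨2 | 1 1⟩
  P = {4,7}:  v_{4} + v_{7} = v_{5} + v_{6}  so sig = ⟨2 | 1 1⟩
  P = {2,5,6}:  v_{2} + v_{5} + v_{6} = v_{4}  so sig = ⟨3 | 1⟩

Sorted signature multiset PRS(X):
    |P|=2: 10 collections, coeffs (), (), (), (1), (1), (1), (1), (1,1), (1,1), (1,1)
    |P|=3: 1 collection, coeffs (1)


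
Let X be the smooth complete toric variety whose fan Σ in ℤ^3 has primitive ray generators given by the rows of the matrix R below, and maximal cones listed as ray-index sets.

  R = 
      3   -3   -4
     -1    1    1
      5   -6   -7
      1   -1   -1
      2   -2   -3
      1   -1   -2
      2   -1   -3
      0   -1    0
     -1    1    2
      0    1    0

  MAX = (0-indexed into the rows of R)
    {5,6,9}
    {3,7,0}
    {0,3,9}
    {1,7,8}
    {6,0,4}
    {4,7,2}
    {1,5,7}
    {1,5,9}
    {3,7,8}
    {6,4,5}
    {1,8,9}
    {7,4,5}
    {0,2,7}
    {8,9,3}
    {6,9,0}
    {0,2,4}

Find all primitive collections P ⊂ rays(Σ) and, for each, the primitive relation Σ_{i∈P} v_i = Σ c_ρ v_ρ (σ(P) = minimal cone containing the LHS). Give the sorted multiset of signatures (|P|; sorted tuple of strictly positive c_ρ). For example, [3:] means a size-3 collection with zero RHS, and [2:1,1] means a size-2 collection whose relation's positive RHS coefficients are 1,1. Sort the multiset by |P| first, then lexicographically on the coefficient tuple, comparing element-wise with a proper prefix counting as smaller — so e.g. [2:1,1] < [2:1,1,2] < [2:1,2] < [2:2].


Σ has 22 primitive collections:

  • {1,3}:  v_{1} + v_{3} = 0  ⇒ sig = [2:]
  • {5,8}:  v_{5} + v_{8} = 0  ⇒ sig = [2:]
  • {7,9}:  v_{7} + v_{9} = 0  ⇒ sig = [2:]
  • {0,1}:  v_{0} + v_{1} = v_{4}  ⇒ sig = [2:1]
  • {1,4}:  v_{1} + v_{4} = v_{5}  ⇒ sig = [2:1]
  • {3,4}:  v_{3} + v_{4} = v_{0}  ⇒ sig = [2:1]
  • {3,5}:  v_{3} + v_{5} = v_{4}  ⇒ sig = [2:1]
  • {4,8}:  v_{4} + v_{8} = v_{3}  ⇒ sig = [2:1]
  • {4,9}:  v_{4} + v_{9} = v_{6}  ⇒ sig = [2:1]
  • {6,7}:  v_{6} + v_{7} = v_{4}  ⇒ sig = [2:1]
  • {1,6}:  v_{1} + v_{6} = v_{5} + v_{9}  ⇒ sig = [2:1,1]
  • {2,9}:  v_{2} + v_{9} = v_{0} + v_{4}  ⇒ sig = [2:1,1]
  • {3,6}:  v_{3} + v_{6} = v_{0} + v_{9}  ⇒ sig = [2:1,1]
  • {6,8}:  v_{6} + v_{8} = v_{3} + v_{9}  ⇒ sig = [2:1,1]
  • {2,8}:  v_{2} + v_{8} = v_{0} + v_{3} + v_{7}  ⇒ sig = [2:1,1,1]
  • {1,2}:  v_{1} + v_{2} = 2·v_{4} + v_{7}  ⇒ sig = [2:1,2]
  • {2,3}:  v_{2} + v_{3} = 2·v_{0} + v_{7}  ⇒ sig = [2:1,2]
  • {2,6}:  v_{2} + v_{6} = v_{0} + 2·v_{4}  ⇒ sig = [2:1,2]
  • {2,5}:  v_{2} + v_{5} = 3·v_{4} + v_{7}  ⇒ sig = [2:1,3]
  • {0,5}:  v_{0} + v_{5} = 2·v_{4}  ⇒ sig = [2:2]
  • {0,8}:  v_{0} + v_{8} = 2·v_{3}  ⇒ sig = [2:2]
  • {0,4,7}:  v_{0} + v_{4} + v_{7} = v_{2}  ⇒ sig = [3:1]

Hence PRS(X_Σ) =
    [2:]
    [2:]
    [2:]
    [2:1]
    [2:1]
    [2:1]
    [2:1]
    [2:1]
    [2:1]
    [2:1]
    [2:1,1]
    [2:1,1]
    [2:1,1]
    [2:1,1]
    [2:1,1,1]
    [2:1,2]
    [2:1,2]
    [2:1,2]
    [2:1,3]
    [2:2]
    [2:2]
    [3:1]


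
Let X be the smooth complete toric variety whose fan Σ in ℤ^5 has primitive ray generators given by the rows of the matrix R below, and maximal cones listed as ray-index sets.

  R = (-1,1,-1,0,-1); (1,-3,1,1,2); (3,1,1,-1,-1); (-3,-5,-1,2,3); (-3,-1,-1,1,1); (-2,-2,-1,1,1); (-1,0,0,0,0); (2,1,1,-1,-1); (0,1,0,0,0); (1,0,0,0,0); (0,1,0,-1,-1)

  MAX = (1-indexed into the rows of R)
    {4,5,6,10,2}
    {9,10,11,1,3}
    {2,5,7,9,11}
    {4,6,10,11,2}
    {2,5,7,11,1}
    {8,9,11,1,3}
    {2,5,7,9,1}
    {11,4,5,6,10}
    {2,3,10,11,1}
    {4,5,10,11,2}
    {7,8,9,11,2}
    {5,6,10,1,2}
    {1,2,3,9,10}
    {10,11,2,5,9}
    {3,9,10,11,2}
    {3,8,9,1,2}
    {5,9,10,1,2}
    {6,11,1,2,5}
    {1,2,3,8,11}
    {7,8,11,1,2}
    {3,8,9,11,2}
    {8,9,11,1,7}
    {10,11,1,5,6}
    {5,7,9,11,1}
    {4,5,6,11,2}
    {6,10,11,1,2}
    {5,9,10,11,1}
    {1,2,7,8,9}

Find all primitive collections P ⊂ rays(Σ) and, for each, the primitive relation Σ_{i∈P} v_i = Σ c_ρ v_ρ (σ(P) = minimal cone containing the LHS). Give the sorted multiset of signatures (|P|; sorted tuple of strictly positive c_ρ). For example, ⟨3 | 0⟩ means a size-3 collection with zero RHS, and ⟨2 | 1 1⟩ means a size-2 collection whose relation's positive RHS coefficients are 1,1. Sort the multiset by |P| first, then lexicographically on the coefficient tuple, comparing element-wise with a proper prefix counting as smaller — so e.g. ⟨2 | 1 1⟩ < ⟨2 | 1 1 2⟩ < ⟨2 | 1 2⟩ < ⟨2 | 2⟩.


Primitive collections (17):

  • {3,5}:  v_{3} + v_{5} = 0  so sig = ⟨2 | 0⟩
  • {7,10}:  v_{7} + v_{10} = 0  so sig = ⟨2 | 0⟩
  • {3,7}:  v_{3} + v_{7} = v_{8}  so sig = ⟨2 | 1⟩
  • {5,8}:  v_{5} + v_{8} = v_{7}  so sig = ⟨2 | 1⟩
  • {8,10}:  v_{8} + v_{10} = v_{3}  so sig = ⟨2 | 1⟩
  • {6,9}:  v_{6} + v_{9} = v_{5} + v_{10}  so sig = ⟨2 | 1 1⟩
  • {4,8}:  v_{4} + v_{8} = v_{2} + v_{6} + v_{11}  so sig = ⟨2 | 1 1 1⟩
  • {6,8}:  v_{6} + v_{8} = v_{1} + v_{2} + v_{11}  so sig = ⟨2 | 1 1 1⟩
  • {3,4}:  v_{3} + v_{4} = v_{2} + v_{6} + v_{10} + v_{11}  so sig = ⟨2 | 1 1 1 1⟩
  • {3,6}:  v_{3} + v_{6} = v_{1} + v_{2} + v_{10} + v_{11}  so sig = ⟨2 | 1 1 1 1⟩
  • {4,7}:  v_{4} + v_{7} = v_{2} + v_{5} + v_{6} + v_{11}  so sig = ⟨2 | 1 1 1 1⟩
  • {6,7}:  v_{6} + v_{7} = v_{1} + v_{2} + v_{5} + v_{11}  so sig = ⟨2 | 1 1 1 1⟩
  • {4,9}:  v_{4} + v_{9} = v_{2} + 2·v_{5} + 2·v_{10} + v_{11}  so sig = ⟨2 | 1 1 2 2⟩
  • {1,4}:  v_{1} + v_{4} = 2·v_{6}  so sig = ⟨2 | 2⟩
  • {1,2,9,11}:  v_{1} + v_{2} + v_{9} + v_{11} = 0  so sig = ⟨4 | 0⟩
  • {1,2,5,10,11}:  v_{1} + v_{2} + v_{5} + v_{10} + v_{11} = v_{6}  so sig = ⟨5 | 1⟩
  • {2,5,6,10,11}:  v_{2} + v_{5} + v_{6} + v_{10} + v_{11} = v_{4}  so sig = ⟨5 | 1⟩

Sorted signature multiset PRS(X):
[⟨2 | 0⟩, ⟨2 | 0⟩, ⟨2 | 1⟩, ⟨2 | 1⟩, ⟨2 | 1⟩, ⟨2 | 1 1⟩, ⟨2 | 1 1 1⟩, ⟨2 | 1 1 1⟩, ⟨2 | 1 1 1 1⟩, ⟨2 | 1 1 1 1⟩, ⟨2 | 1 1 1 1⟩, ⟨2 | 1 1 1 1⟩, ⟨2 | 1 1 2 2⟩, ⟨2 | 2⟩, ⟨4 | 0⟩, ⟨5 | 1⟩, ⟨5 | 1⟩]


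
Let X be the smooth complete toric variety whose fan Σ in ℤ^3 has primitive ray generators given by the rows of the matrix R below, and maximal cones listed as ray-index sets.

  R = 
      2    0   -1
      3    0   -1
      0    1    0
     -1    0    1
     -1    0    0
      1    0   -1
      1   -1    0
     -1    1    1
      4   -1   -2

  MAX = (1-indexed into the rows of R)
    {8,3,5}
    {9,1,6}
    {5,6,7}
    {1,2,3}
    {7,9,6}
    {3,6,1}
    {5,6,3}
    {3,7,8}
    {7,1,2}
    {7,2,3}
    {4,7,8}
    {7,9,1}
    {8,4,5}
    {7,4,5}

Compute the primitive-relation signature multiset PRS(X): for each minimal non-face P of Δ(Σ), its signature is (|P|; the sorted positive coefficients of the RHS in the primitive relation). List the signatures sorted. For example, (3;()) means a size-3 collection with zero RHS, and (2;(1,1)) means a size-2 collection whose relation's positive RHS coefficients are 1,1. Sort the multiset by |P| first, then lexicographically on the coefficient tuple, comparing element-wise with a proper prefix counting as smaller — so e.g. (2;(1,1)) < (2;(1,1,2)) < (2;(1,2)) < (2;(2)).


Σ has 20 primitive collections:

  P={4,6}:  v_{4} + v_{6} = 0  ⇒ sig = (2;())
  P={1,5}:  v_{1} + v_{5} = v_{6}  ⇒ sig = (2;(1))
  P={2,5}:  v_{2} + v_{5} = v_{1}  ⇒ sig = (2;(1))
  P={3,4}:  v_{3} + v_{4} = v_{8}  ⇒ sig = (2;(1))
  P={6,8}:  v_{6} + v_{8} = v_{3}  ⇒ sig = (2;(1))
  P={8,9}:  v_{8} + v_{9} = v_{2}  ⇒ sig = (2;(1))
  P={1,4}:  v_{1} + v_{4} = v_{3} + v_{7}  ⇒ sig = (2;(1,1))
  P={4,9}:  v_{4} + v_{9} = v_{1} + v_{7}  ⇒ sig = (2;(1,1))
  P={1,8}:  v_{1} + v_{8} = 2·v_{3} + v_{7}  ⇒ sig = (2;(1,2))
  P={5,9}:  v_{5} + v_{9} = 2·v_{6} + v_{7}  ⇒ sig = (2;(1,2))
  P={2,9}:  v_{2} + v_{9} = 3·v_{1} + v_{7}  ⇒ sig = (2;(1,3))
  P={2,6}:  v_{2} + v_{6} = 2·v_{1}  ⇒ sig = (2;(2))
  P={3,9}:  v_{3} + v_{9} = 2·v_{1}  ⇒ sig = (2;(2))
  P={2,4}:  v_{2} + v_{4} = 2·v_{3} + 2·v_{7}  ⇒ sig = (2;(2,2))
  P={2,8}:  v_{2} + v_{8} = 3·v_{3} + 2·v_{7}  ⇒ sig = (2;(2,3))
  P={3,5,7}:  v_{3} + v_{5} + v_{7} = 0  ⇒ sig = (3;())
  P={1,3,7}:  v_{1} + v_{3} + v_{7} = v_{2}  ⇒ sig = (3;(1))
  P={1,6,7}:  v_{1} + v_{6} + v_{7} = v_{9}  ⇒ sig = (3;(1))
  P={3,6,7}:  v_{3} + v_{6} + v_{7} = v_{1}  ⇒ sig = (3;(1))
  P={5,7,8}:  v_{5} + v_{7} + v_{8} = v_{4}  ⇒ sig = (3;(1))

Hence PRS(X_Σ) =
    (2;())
    (2;(1))
    (2;(1))
    (2;(1))
    (2;(1))
    (2;(1))
    (2;(1,1))
    (2;(1,1))
    (2;(1,2))
    (2;(1,2))
    (2;(1,3))
    (2;(2))
    (2;(2))
    (2;(2,2))
    (2;(2,3))
    (3;())
    (3;(1))
    (3;(1))
    (3;(1))
    (3;(1))


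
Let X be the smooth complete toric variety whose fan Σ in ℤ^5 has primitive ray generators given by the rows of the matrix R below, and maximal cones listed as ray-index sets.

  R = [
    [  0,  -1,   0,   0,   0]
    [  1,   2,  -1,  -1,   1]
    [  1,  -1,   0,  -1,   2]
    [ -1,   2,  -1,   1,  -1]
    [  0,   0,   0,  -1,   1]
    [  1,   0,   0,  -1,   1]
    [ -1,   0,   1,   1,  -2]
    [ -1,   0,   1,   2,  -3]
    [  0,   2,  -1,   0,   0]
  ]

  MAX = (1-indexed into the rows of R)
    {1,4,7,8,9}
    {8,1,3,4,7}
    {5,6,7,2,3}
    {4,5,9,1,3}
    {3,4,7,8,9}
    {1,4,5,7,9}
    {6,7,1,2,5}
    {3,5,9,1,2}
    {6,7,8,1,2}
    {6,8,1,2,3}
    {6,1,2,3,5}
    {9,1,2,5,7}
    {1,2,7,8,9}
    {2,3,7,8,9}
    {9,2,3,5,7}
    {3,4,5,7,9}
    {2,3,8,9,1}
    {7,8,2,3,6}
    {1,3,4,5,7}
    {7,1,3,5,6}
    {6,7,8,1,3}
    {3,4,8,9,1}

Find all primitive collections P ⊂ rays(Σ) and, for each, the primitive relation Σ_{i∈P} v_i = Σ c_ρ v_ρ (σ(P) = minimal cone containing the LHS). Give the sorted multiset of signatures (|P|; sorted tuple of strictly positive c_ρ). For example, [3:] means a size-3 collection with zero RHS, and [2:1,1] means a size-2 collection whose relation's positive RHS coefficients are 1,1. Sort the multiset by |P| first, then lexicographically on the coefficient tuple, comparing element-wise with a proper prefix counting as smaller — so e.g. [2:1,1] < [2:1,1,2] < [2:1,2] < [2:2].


Δ(Σ) — 9 vertices, 6 min non-faces:

  • {4,6}:  v_{4} + v_{6} = v_{9}  ⟹  sig = [2:1]
  • {5,8}:  v_{5} + v_{8} = v_{7}  ⟹  sig = [2:1]
  • {6,9}:  v_{6} + v_{9} = v_{2}  ⟹  sig = [2:1]
  • {2,4}:  v_{2} + v_{4} = 2·v_{9}  ⟹  sig = [2:2]
  • {1,3,7,9}:  v_{1} + v_{3} + v_{7} + v_{9} = 0  ⟹  sig = [4:]
  • {1,2,3,7}:  v_{1} + v_{2} + v_{3} + v_{7} = v_{6}  ⟹  sig = [4:1]

so the primitive-relation signature multiset is
    |P|=2: 4 collections, coeffs (1), (1), (1), (2)
    |P|=4: 2 collections, coeffs (), (1)


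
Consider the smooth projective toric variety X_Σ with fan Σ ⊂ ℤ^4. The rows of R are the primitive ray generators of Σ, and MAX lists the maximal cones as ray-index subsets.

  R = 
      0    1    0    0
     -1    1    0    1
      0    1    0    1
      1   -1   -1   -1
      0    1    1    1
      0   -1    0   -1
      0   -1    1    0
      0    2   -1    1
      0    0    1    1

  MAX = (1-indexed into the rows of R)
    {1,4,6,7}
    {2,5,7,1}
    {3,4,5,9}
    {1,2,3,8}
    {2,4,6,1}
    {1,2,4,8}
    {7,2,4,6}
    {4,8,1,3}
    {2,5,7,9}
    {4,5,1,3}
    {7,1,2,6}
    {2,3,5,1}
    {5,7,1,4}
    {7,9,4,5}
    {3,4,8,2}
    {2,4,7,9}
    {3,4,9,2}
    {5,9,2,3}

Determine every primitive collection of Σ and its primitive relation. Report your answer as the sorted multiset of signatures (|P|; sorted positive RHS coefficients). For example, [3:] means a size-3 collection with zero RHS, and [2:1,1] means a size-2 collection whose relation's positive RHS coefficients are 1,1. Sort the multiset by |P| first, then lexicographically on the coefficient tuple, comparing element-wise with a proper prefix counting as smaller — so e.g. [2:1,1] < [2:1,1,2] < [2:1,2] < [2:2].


|primitive collections| = 12. Relations:

  • {3,6}:  v_{3} + v_{6} = 0  →  sig = [2:]
  • {1,9}:  v_{1} + v_{9} = v_{5}  →  sig = [2:1]
  • {3,7}:  v_{3} + v_{7} = v_{9}  →  sig = [2:1]
  • {6,9}:  v_{6} + v_{9} = v_{7}  →  sig = [2:1]
  • {7,8}:  v_{7} + v_{8} = v_{3}  →  sig = [2:1]
  • {5,6}:  v_{5} + v_{6} = v_{1} + v_{7}  →  sig = [2:1,1]
  • {6,8}:  v_{6} + v_{8} = v_{1} + v_{2} + v_{4}  →  sig = [2:1,1,1]
  • {5,8}:  v_{5} + v_{8} = v_{1} + 2·v_{3}  →  sig = [2:1,2]
  • {8,9}:  v_{8} + v_{9} = 2·v_{3}  →  sig = [2:2]
  • {2,4,5}:  v_{2} + v_{4} + v_{5} = v_{3}  →  sig = [3:1]
  • {1,2,4,7}:  v_{1} + v_{2} + v_{4} + v_{7} = 0  →  sig = [4:]
  • {1,2,3,4}:  v_{1} + v_{2} + v_{3} + v_{4} = v_{8}  →  sig = [4:1]

Signatures (|P|; sorted positive RHS coefficients), sorted:
    |P|=2: 9 collections, coeffs (), (1), (1), (1), (1), (1,1), (1,1,1), (1,2), (2)
    |P|=3: 1 collection, coeffs (1)
    |P|=4: 2 collections, coeffs (), (1)


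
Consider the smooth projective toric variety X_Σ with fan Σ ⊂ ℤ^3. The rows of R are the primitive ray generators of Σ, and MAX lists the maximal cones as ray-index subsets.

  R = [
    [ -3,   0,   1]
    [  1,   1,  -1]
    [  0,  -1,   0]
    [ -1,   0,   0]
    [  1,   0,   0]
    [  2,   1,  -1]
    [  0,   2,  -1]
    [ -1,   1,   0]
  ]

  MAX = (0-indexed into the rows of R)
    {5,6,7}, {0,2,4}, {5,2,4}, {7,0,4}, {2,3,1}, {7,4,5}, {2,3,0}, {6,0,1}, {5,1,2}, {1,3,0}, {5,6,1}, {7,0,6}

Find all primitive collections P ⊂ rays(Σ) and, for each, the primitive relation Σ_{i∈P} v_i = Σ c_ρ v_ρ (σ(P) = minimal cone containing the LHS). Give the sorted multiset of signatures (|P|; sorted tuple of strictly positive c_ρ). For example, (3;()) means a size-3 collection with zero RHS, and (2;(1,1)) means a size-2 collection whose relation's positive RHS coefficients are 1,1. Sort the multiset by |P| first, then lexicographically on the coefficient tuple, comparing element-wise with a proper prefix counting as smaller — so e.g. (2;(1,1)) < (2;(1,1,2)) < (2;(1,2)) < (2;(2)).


Minimal non-faces — 11 found among 8 rays, 12 max cones:

  {3,4}:  v_{3} + v_{4} = 0  ⟹  sig = (2;())
  {0,5}:  v_{0} + v_{5} = v_{7}  ⟹  sig = (2;(1))
  {1,4}:  v_{1} + v_{4} = v_{5}  ⟹  sig = (2;(1))
  {1,7}:  v_{1} + v_{7} = v_{6}  ⟹  sig = (2;(1))
  {2,7}:  v_{2} + v_{7} = v_{3}  ⟹  sig = (2;(1))
  {3,5}:  v_{3} + v_{5} = v_{1}  ⟹  sig = (2;(1))
  {2,6}:  v_{2} + v_{6} = v_{1} + v_{3}  ⟹  sig = (2;(1,1))
  {3,7}:  v_{3} + v_{7} = v_{0} + v_{1}  ⟹  sig = (2;(1,1))
  {4,6}:  v_{4} + v_{6} = v_{5} + v_{7}  ⟹  sig = (2;(1,1))
  {3,6}:  v_{3} + v_{6} = v_{0} + 2·v_{1}  ⟹  sig = (2;(1,2))
  {0,1,2}:  v_{0} + v_{1} + v_{2} = 2·v_{3}  ⟹  sig = (3;(2))

Signatures (|P|; sorted positive RHS coefficients), sorted:
    |P|=2: 10 collections, coeffs (), (1), (1), (1), (1), (1), (1,1), (1,1), (1,1), (1,2)
    |P|=3: 1 collection, coeffs (2)


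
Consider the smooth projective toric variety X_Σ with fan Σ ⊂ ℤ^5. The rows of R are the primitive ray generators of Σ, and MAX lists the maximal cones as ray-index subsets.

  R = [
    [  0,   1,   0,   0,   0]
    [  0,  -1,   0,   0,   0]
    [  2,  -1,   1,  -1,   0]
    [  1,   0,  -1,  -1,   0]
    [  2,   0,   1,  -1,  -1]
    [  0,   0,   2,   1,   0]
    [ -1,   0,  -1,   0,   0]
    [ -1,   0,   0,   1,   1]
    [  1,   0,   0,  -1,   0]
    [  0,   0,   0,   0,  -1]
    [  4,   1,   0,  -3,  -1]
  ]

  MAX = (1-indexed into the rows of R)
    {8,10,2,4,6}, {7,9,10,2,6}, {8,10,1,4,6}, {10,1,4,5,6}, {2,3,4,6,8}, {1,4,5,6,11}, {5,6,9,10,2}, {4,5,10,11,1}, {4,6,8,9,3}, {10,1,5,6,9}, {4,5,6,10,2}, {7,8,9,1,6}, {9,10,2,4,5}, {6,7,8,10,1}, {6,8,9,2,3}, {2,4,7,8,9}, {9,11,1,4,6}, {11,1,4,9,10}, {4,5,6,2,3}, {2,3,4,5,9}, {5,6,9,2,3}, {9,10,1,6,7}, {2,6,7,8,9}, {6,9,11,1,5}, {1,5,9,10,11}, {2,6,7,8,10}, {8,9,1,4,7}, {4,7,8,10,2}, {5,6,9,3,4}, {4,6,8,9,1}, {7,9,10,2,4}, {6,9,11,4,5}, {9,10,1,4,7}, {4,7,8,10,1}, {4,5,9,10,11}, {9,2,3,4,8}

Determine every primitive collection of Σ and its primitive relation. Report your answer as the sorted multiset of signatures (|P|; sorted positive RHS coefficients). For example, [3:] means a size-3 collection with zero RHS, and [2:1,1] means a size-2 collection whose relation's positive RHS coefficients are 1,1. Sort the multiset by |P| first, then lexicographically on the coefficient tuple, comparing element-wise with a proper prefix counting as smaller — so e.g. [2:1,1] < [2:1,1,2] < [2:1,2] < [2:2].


The 16 primitive collections of Σ (r=11, n=5):

  {1,2}:  v_{1} + v_{2} = 0 ; sig = [2:]
  {3,7}:  v_{3} + v_{7} = v_{2} + v_{9} ; sig = [2:1,1]
  {3,10}:  v_{3} + v_{10} = v_{2} + v_{5} ; sig = [2:1,1]
  {5,7}:  v_{5} + v_{7} = v_{9} + v_{10} ; sig = [2:1,1]
  {5,8}:  v_{5} + v_{8} = v_{4} + v_{6} ; sig = [2:1,1]
  {1,3}:  v_{1} + v_{3} = v_{4} + v_{6} + v_{9} ; sig = [2:1,1,1]
  {2,11}:  v_{2} + v_{11} = v_{4} + v_{5} + v_{9} ; sig = [2:1,1,1]
  {7,11}:  v_{7} + v_{11} = v_{1} + v_{4} + 2·v_{9} + v_{10} ; sig = [2:1,1,1,2]
  {8,11}:  v_{8} + v_{11} = v_{1} + 2·v_{4} + v_{6} + v_{9} ; sig = [2:1,1,1,2]
  {3,11}:  v_{3} + v_{11} = 2·v_{4} + v_{5} + v_{6} + 2·v_{9} ; sig = [2:1,1,2,2]
  {4,6,7}:  v_{4} + v_{6} + v_{7} = 0 ; sig = [3:]
  {8,9,10}:  v_{8} + v_{9} + v_{10} = 0 ; sig = [3:]
  {6,10,11}:  v_{6} + v_{10} + v_{11} = v_{1} + 2·v_{5} ; sig = [3:1,2]
  {1,4,5,9}:  v_{1} + v_{4} + v_{5} + v_{9} = v_{11} ; sig = [4:1]
  {2,4,6,9}:  v_{2} + v_{4} + v_{6} + v_{9} = v_{3} ; sig = [4:1]
  {4,6,9,10}:  v_{4} + v_{6} + v_{9} + v_{10} = v_{5} ; sig = [4:1]

so the primitive-relation signature multiset is
    |P|=2: 10 collections, coeffs (), (1,1), (1,1), (1,1), (1,1), (1,1,1), (1,1,1), (1,1,1,2), (1,1,1,2), (1,1,2,2)
    |P|=3: 3 collections, coeffs (), (), (1,2)
    |P|=4: 3 collections, coeffs (1), (1), (1)


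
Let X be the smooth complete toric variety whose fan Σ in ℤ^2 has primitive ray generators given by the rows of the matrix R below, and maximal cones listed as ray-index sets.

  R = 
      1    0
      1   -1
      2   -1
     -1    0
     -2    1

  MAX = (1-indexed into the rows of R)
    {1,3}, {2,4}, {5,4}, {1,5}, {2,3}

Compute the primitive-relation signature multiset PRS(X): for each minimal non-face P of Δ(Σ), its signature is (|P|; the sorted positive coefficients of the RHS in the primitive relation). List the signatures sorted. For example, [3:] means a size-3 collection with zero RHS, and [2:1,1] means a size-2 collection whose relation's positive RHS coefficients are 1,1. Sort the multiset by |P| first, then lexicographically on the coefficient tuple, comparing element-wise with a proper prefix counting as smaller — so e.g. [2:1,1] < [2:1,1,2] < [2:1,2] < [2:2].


5 collections generate NE(X_Σ); each relation:

  P = {1,4}:  v_{1} + v_{4} = 0 — sig = [2:]
  P = {3,5}:  v_{3} + v_{5} = 0 — sig = [2:]
  P = {1,2}:  v_{1} + v_{2} = v_{3} — sig = [2:1]
  P = {2,5}:  v_{2} + v_{5} = v_{4} — sig = [2:1]
  P = {3,4}:  v_{3} + v_{4} = v_{2} — sig = [2:1]

so the primitive-relation signature multiset is
    |P|=2: 5 collections, coeffs (), (), (1), (1), (1)


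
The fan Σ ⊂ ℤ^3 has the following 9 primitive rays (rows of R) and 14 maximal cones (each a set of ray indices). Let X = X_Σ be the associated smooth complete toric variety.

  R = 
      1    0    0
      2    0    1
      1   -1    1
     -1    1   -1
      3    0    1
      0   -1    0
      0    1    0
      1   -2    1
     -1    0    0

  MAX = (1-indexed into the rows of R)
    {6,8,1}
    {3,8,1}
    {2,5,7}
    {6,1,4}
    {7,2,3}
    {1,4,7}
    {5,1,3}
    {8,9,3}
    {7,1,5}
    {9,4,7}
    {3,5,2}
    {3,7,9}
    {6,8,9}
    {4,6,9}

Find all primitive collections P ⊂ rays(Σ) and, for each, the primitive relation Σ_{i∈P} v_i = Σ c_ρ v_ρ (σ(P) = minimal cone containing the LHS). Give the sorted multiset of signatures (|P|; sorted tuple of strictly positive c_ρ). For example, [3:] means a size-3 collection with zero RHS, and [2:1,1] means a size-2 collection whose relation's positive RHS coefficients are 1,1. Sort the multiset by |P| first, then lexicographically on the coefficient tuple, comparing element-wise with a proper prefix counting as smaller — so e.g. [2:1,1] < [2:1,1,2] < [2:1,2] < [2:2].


Minimal non-faces — 17 found among 9 rays, 14 max cones:

  • {1,9}:  v_{1} + v_{9} = 0 ; sig = [2:]
  • {3,4}:  v_{3} + v_{4} = 0 ; sig = [2:]
  • {6,7}:  v_{6} + v_{7} = 0 ; sig = [2:]
  • {1,2}:  v_{1} + v_{2} = v_{5} ; sig = [2:1]
  • {3,6}:  v_{3} + v_{6} = v_{8} ; sig = [2:1]
  • {4,8}:  v_{4} + v_{8} = v_{6} ; sig = [2:1]
  • {5,9}:  v_{5} + v_{9} = v_{2} ; sig = [2:1]
  • {7,8}:  v_{7} + v_{8} = v_{3} ; sig = [2:1]
  • {2,4}:  v_{2} + v_{4} = v_{1} + v_{7} ; sig = [2:1,1]
  • {2,6}:  v_{2} + v_{6} = v_{1} + v_{3} ; sig = [2:1,1]
  • {2,9}:  v_{2} + v_{9} = v_{3} + v_{7} ; sig = [2:1,1]
  • {2,8}:  v_{2} + v_{8} = v_{1} + 2·v_{3} ; sig = [2:1,2]
  • {4,5}:  v_{4} + v_{5} = 2·v_{1} + v_{7} ; sig = [2:1,2]
  • {5,6}:  v_{5} + v_{6} = 2·v_{1} + v_{3} ; sig = [2:1,2]
  • {5,8}:  v_{5} + v_{8} = 2·v_{1} + 2·v_{3} ; sig = [2:2,2]
  • {1,3,7}:  v_{1} + v_{3} + v_{7} = v_{2} ; sig = [3:1]
  • {3,5,7}:  v_{3} + v_{5} + v_{7} = 2·v_{2} ; sig = [3:2]

Sorted signature multiset PRS(X):
    |P|=2: 15 collections, coeffs (), (), (), (1), (1), (1), (1), (1), (1,1), (1,1), (1,1), (1,2), (1,2), (1,2), (2,2)
    |P|=3: 2 collections, coeffs (1), (2)
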